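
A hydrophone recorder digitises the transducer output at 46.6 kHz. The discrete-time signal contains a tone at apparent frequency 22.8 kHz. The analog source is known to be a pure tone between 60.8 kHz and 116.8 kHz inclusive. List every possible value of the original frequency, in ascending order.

Frequencies that alias to 22.8 kHz are k·fs ± 22.8 kHz for integer k ≥ 0.
k=0: 22.8 kHz.
k=1: 23.8 kHz, 69.4 kHz.
k=2: 70.4 kHz, 116 kHz.
k=3: 117 kHz, 162.6 kHz.
Within [60.8 kHz, 116.8 kHz]: 69.4 kHz, 70.4 kHz, 116 kHz.

69.4 kHz, 70.4 kHz, 116 kHz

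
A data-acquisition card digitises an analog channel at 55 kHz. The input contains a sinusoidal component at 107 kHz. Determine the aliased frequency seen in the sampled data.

107 kHz mod fs = 52 kHz.
52 kHz > fs/2 = 27.5 kHz, folds to fs − 52 kHz = 3 kHz.

3 kHz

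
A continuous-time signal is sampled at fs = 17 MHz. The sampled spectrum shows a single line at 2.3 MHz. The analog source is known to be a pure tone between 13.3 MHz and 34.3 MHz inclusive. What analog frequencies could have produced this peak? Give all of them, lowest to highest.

Frequencies that alias to 2.3 MHz are k·fs ± 2.3 MHz for integer k ≥ 0.
k=0: 2.3 MHz.
k=1: 14.7 MHz, 19.3 MHz.
k=2: 31.7 MHz, 36.3 MHz.
k=3: 48.7 MHz, 53.3 MHz.
Within [13.3 MHz, 34.3 MHz]: 14.7 MHz, 19.3 MHz, 31.7 MHz.

14.7 MHz, 19.3 MHz, 31.7 MHz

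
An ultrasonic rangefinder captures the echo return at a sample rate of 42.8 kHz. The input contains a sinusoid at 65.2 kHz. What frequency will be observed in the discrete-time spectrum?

65.2 kHz mod fs = 22.4 kHz.
22.4 kHz > fs/2 = 21.4 kHz, folds to fs − 22.4 kHz = 20.4 kHz.

20.4 kHz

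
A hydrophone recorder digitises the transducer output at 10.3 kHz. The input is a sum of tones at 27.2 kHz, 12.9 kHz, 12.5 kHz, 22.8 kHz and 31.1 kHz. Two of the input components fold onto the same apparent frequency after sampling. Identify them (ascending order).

12.5 kHz, 22.8 kHz

fs/2 = 5.15 kHz.
27.2 kHz mod fs = 6.6 kHz.
6.6 kHz > fs/2 = 5.15 kHz, folds to fs − 6.6 kHz = 3.7 kHz.
12.9 kHz mod fs = 2.6 kHz.
2.6 kHz ≤ fs/2 = 5.15 kHz, appears at 2.6 kHz.
12.5 kHz mod fs = 2.2 kHz.
2.2 kHz ≤ fs/2 = 5.15 kHz, appears at 2.2 kHz.
22.8 kHz mod fs = 2.2 kHz.
2.2 kHz ≤ fs/2 = 5.15 kHz, appears at 2.2 kHz.
31.1 kHz mod fs = 0.2 kHz.
0.2 kHz ≤ fs/2 = 5.15 kHz, appears at 0.2 kHz.
12.5 kHz and 22.8 kHz both map to 2.2 kHz.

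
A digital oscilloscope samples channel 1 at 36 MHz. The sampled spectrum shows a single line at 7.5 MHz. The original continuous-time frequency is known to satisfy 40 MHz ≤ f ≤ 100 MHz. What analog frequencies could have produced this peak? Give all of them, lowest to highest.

43.5 MHz, 64.5 MHz, 79.5 MHz

Frequencies that alias to 7.5 MHz are k·fs ± 7.5 MHz for integer k ≥ 0.
k=0: 7.5 MHz.
k=1: 28.5 MHz, 43.5 MHz.
k=2: 64.5 MHz, 79.5 MHz.
k=3: 100.5 MHz, 115.5 MHz.
Within [40 MHz, 100 MHz]: 43.5 MHz, 64.5 MHz, 79.5 MHz.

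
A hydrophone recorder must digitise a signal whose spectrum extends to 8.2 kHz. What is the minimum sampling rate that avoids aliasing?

16.4 kHz

Nyquist rate = 2 × 8.2 kHz = 16.4 kHz.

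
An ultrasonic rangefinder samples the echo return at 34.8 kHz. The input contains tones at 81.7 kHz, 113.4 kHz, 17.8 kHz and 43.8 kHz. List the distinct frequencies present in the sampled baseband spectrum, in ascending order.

fs/2 = 17.4 kHz.
81.7 kHz mod fs = 12.1 kHz.
12.1 kHz ≤ fs/2 = 17.4 kHz, appears at 12.1 kHz.
113.4 kHz mod fs = 9 kHz.
9 kHz ≤ fs/2 = 17.4 kHz, appears at 9 kHz.
17.8 kHz > fs/2 = 17.4 kHz, folds to fs − 17.8 kHz = 17 kHz.
43.8 kHz mod fs = 9 kHz.
9 kHz ≤ fs/2 = 17.4 kHz, appears at 9 kHz.
Distinct values: {9 kHz, 12.1 kHz, 17 kHz}.

9 kHz, 12.1 kHz, 17 kHz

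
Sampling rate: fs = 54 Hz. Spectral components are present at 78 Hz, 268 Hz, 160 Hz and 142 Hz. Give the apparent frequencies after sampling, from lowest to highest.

2 Hz, 20 Hz, 24 Hz

fs/2 = 27 Hz.
78 Hz mod fs = 24 Hz.
24 Hz ≤ fs/2 = 27 Hz, appears at 24 Hz.
268 Hz mod fs = 52 Hz.
52 Hz > fs/2 = 27 Hz, folds to fs − 52 Hz = 2 Hz.
160 Hz mod fs = 52 Hz.
52 Hz > fs/2 = 27 Hz, folds to fs − 52 Hz = 2 Hz.
142 Hz mod fs = 34 Hz.
34 Hz > fs/2 = 27 Hz, folds to fs − 34 Hz = 20 Hz.
Distinct values: {2 Hz, 20 Hz, 24 Hz}.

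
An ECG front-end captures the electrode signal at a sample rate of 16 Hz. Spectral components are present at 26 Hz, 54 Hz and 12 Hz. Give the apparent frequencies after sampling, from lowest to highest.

fs/2 = 8 Hz.
26 Hz mod fs = 10 Hz.
10 Hz > fs/2 = 8 Hz, folds to fs − 10 Hz = 6 Hz.
54 Hz mod fs = 6 Hz.
6 Hz ≤ fs/2 = 8 Hz, appears at 6 Hz.
12 Hz > fs/2 = 8 Hz, folds to fs − 12 Hz = 4 Hz.
Distinct values: {4 Hz, 6 Hz}.

4 Hz, 6 Hz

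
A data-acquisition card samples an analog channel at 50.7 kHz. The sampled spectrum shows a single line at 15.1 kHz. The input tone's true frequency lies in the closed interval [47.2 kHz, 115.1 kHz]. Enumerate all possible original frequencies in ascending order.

Frequencies that alias to 15.1 kHz are k·fs ± 15.1 kHz for integer k ≥ 0.
k=0: 15.1 kHz.
k=1: 35.6 kHz, 65.8 kHz.
k=2: 86.3 kHz, 116.5 kHz.
k=3: 137 kHz, 167.2 kHz.
Within [47.2 kHz, 115.1 kHz]: 65.8 kHz, 86.3 kHz.

65.8 kHz, 86.3 kHz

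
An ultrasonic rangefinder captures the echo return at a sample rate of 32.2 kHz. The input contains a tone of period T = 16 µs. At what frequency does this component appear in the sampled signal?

T = 16 µs → f = 1/T = 62.5 kHz.
62.5 kHz mod fs = 30.3 kHz.
30.3 kHz > fs/2 = 16.1 kHz, folds to fs − 30.3 kHz = 1.9 kHz.

1.9 kHz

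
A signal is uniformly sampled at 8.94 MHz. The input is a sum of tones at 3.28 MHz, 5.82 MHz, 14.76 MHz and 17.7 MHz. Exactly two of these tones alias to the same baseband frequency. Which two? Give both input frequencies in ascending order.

fs/2 = 4.47 MHz.
3.28 MHz ≤ fs/2 = 4.47 MHz, passes unchanged.
5.82 MHz > fs/2 = 4.47 MHz, folds to fs − 5.82 MHz = 3.12 MHz.
14.76 MHz mod fs = 5.82 MHz.
5.82 MHz > fs/2 = 4.47 MHz, folds to fs − 5.82 MHz = 3.12 MHz.
17.7 MHz mod fs = 8.76 MHz.
8.76 MHz > fs/2 = 4.47 MHz, folds to fs − 8.76 MHz = 0.18 MHz.
5.82 MHz and 14.76 MHz both map to 3.12 MHz.

5.82 MHz, 14.76 MHz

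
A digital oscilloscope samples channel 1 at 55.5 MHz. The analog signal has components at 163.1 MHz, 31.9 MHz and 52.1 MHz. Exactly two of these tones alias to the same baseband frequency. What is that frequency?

3.4 MHz

fs/2 = 27.75 MHz.
163.1 MHz mod fs = 52.1 MHz.
52.1 MHz > fs/2 = 27.75 MHz, folds to fs − 52.1 MHz = 3.4 MHz.
31.9 MHz > fs/2 = 27.75 MHz, folds to fs − 31.9 MHz = 23.6 MHz.
52.1 MHz > fs/2 = 27.75 MHz, folds to fs − 52.1 MHz = 3.4 MHz.
52.1 MHz and 163.1 MHz both map to 3.4 MHz.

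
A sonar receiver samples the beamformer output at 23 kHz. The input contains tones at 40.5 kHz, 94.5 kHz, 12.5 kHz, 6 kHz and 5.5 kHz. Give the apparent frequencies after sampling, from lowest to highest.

fs/2 = 11.5 kHz.
40.5 kHz mod fs = 17.5 kHz.
17.5 kHz > fs/2 = 11.5 kHz, folds to fs − 17.5 kHz = 5.5 kHz.
94.5 kHz mod fs = 2.5 kHz.
2.5 kHz ≤ fs/2 = 11.5 kHz, appears at 2.5 kHz.
12.5 kHz > fs/2 = 11.5 kHz, folds to fs − 12.5 kHz = 10.5 kHz.
6 kHz ≤ fs/2 = 11.5 kHz, passes unchanged.
5.5 kHz ≤ fs/2 = 11.5 kHz, passes unchanged.
Distinct values: {2.5 kHz, 5.5 kHz, 6 kHz, 10.5 kHz}.

2.5 kHz, 5.5 kHz, 6 kHz, 10.5 kHz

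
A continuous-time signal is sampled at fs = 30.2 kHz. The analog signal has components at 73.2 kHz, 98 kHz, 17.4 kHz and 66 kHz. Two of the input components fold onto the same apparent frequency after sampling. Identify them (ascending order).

fs/2 = 15.1 kHz.
73.2 kHz mod fs = 12.8 kHz.
12.8 kHz ≤ fs/2 = 15.1 kHz, appears at 12.8 kHz.
98 kHz mod fs = 7.4 kHz.
7.4 kHz ≤ fs/2 = 15.1 kHz, appears at 7.4 kHz.
17.4 kHz > fs/2 = 15.1 kHz, folds to fs − 17.4 kHz = 12.8 kHz.
66 kHz mod fs = 5.6 kHz.
5.6 kHz ≤ fs/2 = 15.1 kHz, appears at 5.6 kHz.
17.4 kHz and 73.2 kHz both map to 12.8 kHz.

17.4 kHz, 73.2 kHz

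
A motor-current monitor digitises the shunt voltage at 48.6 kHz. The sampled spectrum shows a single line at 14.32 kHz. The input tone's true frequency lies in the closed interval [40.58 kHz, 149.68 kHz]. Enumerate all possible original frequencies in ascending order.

Frequencies that alias to 14.32 kHz are k·fs ± 14.32 kHz for integer k ≥ 0.
k=0: 14.32 kHz.
k=1: 34.28 kHz, 62.92 kHz.
k=2: 82.88 kHz, 111.52 kHz.
k=3: 131.48 kHz, 160.12 kHz.
k=4: 180.08 kHz, 208.72 kHz.
Within [40.58 kHz, 149.68 kHz]: 62.92 kHz, 82.88 kHz, 111.52 kHz, 131.48 kHz.

62.92 kHz, 82.88 kHz, 111.52 kHz, 131.48 kHz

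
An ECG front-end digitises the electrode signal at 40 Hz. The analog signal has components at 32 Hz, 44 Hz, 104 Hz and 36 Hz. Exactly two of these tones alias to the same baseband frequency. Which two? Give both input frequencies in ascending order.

36 Hz, 44 Hz

fs/2 = 20 Hz.
32 Hz > fs/2 = 20 Hz, folds to fs − 32 Hz = 8 Hz.
44 Hz mod fs = 4 Hz.
4 Hz ≤ fs/2 = 20 Hz, appears at 4 Hz.
104 Hz mod fs = 24 Hz.
24 Hz > fs/2 = 20 Hz, folds to fs − 24 Hz = 16 Hz.
36 Hz > fs/2 = 20 Hz, folds to fs − 36 Hz = 4 Hz.
36 Hz and 44 Hz both map to 4 Hz.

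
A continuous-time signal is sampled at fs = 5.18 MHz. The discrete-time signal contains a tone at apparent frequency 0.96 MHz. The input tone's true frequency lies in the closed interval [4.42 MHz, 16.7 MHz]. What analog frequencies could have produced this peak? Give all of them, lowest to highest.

6.14 MHz, 9.4 MHz, 11.32 MHz, 14.58 MHz, 16.5 MHz

Frequencies that alias to 0.96 MHz are k·fs ± 0.96 MHz for integer k ≥ 0.
k=0: 0.96 MHz.
k=1: 4.22 MHz, 6.14 MHz.
k=2: 9.4 MHz, 11.32 MHz.
k=3: 14.58 MHz, 16.5 MHz.
k=4: 19.76 MHz, 21.68 MHz.
Within [4.42 MHz, 16.7 MHz]: 6.14 MHz, 9.4 MHz, 11.32 MHz, 14.58 MHz, 16.5 MHz.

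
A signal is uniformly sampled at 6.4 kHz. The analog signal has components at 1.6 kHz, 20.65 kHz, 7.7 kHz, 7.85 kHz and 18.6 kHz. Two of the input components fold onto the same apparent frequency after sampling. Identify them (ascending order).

fs/2 = 3.2 kHz.
1.6 kHz ≤ fs/2 = 3.2 kHz, passes unchanged.
20.65 kHz mod fs = 1.45 kHz.
1.45 kHz ≤ fs/2 = 3.2 kHz, appears at 1.45 kHz.
7.7 kHz mod fs = 1.3 kHz.
1.3 kHz ≤ fs/2 = 3.2 kHz, appears at 1.3 kHz.
7.85 kHz mod fs = 1.45 kHz.
1.45 kHz ≤ fs/2 = 3.2 kHz, appears at 1.45 kHz.
18.6 kHz mod fs = 5.8 kHz.
5.8 kHz > fs/2 = 3.2 kHz, folds to fs − 5.8 kHz = 0.6 kHz.
7.85 kHz and 20.65 kHz both map to 1.45 kHz.

7.85 kHz, 20.65 kHz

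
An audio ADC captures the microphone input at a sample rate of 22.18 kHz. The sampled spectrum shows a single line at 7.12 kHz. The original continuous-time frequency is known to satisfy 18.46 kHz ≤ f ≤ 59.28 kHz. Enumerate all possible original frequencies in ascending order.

29.3 kHz, 37.24 kHz, 51.48 kHz

Frequencies that alias to 7.12 kHz are k·fs ± 7.12 kHz for integer k ≥ 0.
k=0: 7.12 kHz.
k=1: 15.06 kHz, 29.3 kHz.
k=2: 37.24 kHz, 51.48 kHz.
k=3: 59.42 kHz, 73.66 kHz.
Within [18.46 kHz, 59.28 kHz]: 29.3 kHz, 37.24 kHz, 51.48 kHz.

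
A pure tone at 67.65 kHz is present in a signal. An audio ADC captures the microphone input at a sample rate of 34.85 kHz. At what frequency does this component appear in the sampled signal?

2.05 kHz

67.65 kHz mod fs = 32.8 kHz.
32.8 kHz > fs/2 = 17.425 kHz, folds to fs − 32.8 kHz = 2.05 kHz.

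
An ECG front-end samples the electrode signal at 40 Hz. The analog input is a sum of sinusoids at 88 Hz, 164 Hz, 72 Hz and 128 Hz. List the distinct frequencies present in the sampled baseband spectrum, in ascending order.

4 Hz, 8 Hz

fs/2 = 20 Hz.
88 Hz mod fs = 8 Hz.
8 Hz ≤ fs/2 = 20 Hz, appears at 8 Hz.
164 Hz mod fs = 4 Hz.
4 Hz ≤ fs/2 = 20 Hz, appears at 4 Hz.
72 Hz mod fs = 32 Hz.
32 Hz > fs/2 = 20 Hz, folds to fs − 32 Hz = 8 Hz.
128 Hz mod fs = 8 Hz.
8 Hz ≤ fs/2 = 20 Hz, appears at 8 Hz.
Distinct values: {4 Hz, 8 Hz}.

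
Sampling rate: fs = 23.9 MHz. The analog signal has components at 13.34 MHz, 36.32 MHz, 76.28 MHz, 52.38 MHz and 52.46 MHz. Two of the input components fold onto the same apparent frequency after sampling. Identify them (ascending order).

fs/2 = 11.95 MHz.
13.34 MHz > fs/2 = 11.95 MHz, folds to fs − 13.34 MHz = 10.56 MHz.
36.32 MHz mod fs = 12.42 MHz.
12.42 MHz > fs/2 = 11.95 MHz, folds to fs − 12.42 MHz = 11.48 MHz.
76.28 MHz mod fs = 4.58 MHz.
4.58 MHz ≤ fs/2 = 11.95 MHz, appears at 4.58 MHz.
52.38 MHz mod fs = 4.58 MHz.
4.58 MHz ≤ fs/2 = 11.95 MHz, appears at 4.58 MHz.
52.46 MHz mod fs = 4.66 MHz.
4.66 MHz ≤ fs/2 = 11.95 MHz, appears at 4.66 MHz.
52.38 MHz and 76.28 MHz both map to 4.58 MHz.

52.38 MHz, 76.28 MHz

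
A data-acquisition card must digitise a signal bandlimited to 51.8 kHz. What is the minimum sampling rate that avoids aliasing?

Nyquist rate = 2 × 51.8 kHz = 103.6 kHz.

103.6 kHz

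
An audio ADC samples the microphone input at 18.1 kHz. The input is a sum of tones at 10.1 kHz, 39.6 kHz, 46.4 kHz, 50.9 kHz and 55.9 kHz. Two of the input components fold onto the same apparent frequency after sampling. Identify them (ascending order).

fs/2 = 9.05 kHz.
10.1 kHz > fs/2 = 9.05 kHz, folds to fs − 10.1 kHz = 8 kHz.
39.6 kHz mod fs = 3.4 kHz.
3.4 kHz ≤ fs/2 = 9.05 kHz, appears at 3.4 kHz.
46.4 kHz mod fs = 10.2 kHz.
10.2 kHz > fs/2 = 9.05 kHz, folds to fs − 10.2 kHz = 7.9 kHz.
50.9 kHz mod fs = 14.7 kHz.
14.7 kHz > fs/2 = 9.05 kHz, folds to fs − 14.7 kHz = 3.4 kHz.
55.9 kHz mod fs = 1.6 kHz.
1.6 kHz ≤ fs/2 = 9.05 kHz, appears at 1.6 kHz.
39.6 kHz and 50.9 kHz both map to 3.4 kHz.

39.6 kHz, 50.9 kHz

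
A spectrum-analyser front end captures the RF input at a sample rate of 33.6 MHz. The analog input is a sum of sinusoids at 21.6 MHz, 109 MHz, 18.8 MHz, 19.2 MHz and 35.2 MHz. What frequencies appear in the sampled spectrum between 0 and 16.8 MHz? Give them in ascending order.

1.6 MHz, 8.2 MHz, 12 MHz, 14.4 MHz, 14.8 MHz

fs/2 = 16.8 MHz.
21.6 MHz > fs/2 = 16.8 MHz, folds to fs − 21.6 MHz = 12 MHz.
109 MHz mod fs = 8.2 MHz.
8.2 MHz ≤ fs/2 = 16.8 MHz, appears at 8.2 MHz.
18.8 MHz > fs/2 = 16.8 MHz, folds to fs − 18.8 MHz = 14.8 MHz.
19.2 MHz > fs/2 = 16.8 MHz, folds to fs − 19.2 MHz = 14.4 MHz.
35.2 MHz mod fs = 1.6 MHz.
1.6 MHz ≤ fs/2 = 16.8 MHz, appears at 1.6 MHz.
Distinct values: {1.6 MHz, 8.2 MHz, 12 MHz, 14.4 MHz, 14.8 MHz}.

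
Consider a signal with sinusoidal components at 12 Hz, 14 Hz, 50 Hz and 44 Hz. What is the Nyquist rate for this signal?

100 Hz

Highest-frequency component: 50 Hz.
Nyquist rate = 2 × 50 Hz = 100 Hz.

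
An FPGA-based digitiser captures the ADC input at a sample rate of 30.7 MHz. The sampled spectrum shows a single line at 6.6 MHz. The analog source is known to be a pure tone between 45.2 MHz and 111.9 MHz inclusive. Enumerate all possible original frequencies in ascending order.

Frequencies that alias to 6.6 MHz are k·fs ± 6.6 MHz for integer k ≥ 0.
k=0: 6.6 MHz.
k=1: 24.1 MHz, 37.3 MHz.
k=2: 54.8 MHz, 68 MHz.
k=3: 85.5 MHz, 98.7 MHz.
k=4: 116.2 MHz, 129.4 MHz.
Within [45.2 MHz, 111.9 MHz]: 54.8 MHz, 68 MHz, 85.5 MHz, 98.7 MHz.

54.8 MHz, 68 MHz, 85.5 MHz, 98.7 MHz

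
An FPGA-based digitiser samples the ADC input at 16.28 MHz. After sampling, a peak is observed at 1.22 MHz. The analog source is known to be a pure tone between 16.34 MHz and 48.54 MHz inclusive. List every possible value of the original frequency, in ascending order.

Frequencies that alias to 1.22 MHz are k·fs ± 1.22 MHz for integer k ≥ 0.
k=0: 1.22 MHz.
k=1: 15.06 MHz, 17.5 MHz.
k=2: 31.34 MHz, 33.78 MHz.
k=3: 47.62 MHz, 50.06 MHz.
k=4: 63.9 MHz, 66.34 MHz.
Within [16.34 MHz, 48.54 MHz]: 17.5 MHz, 31.34 MHz, 33.78 MHz, 47.62 MHz.

17.5 MHz, 31.34 MHz, 33.78 MHz, 47.62 MHz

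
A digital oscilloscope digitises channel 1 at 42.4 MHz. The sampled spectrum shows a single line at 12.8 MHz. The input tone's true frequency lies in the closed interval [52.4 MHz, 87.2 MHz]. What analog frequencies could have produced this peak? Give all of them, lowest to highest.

55.2 MHz, 72 MHz

Frequencies that alias to 12.8 MHz are k·fs ± 12.8 MHz for integer k ≥ 0.
k=0: 12.8 MHz.
k=1: 29.6 MHz, 55.2 MHz.
k=2: 72 MHz, 97.6 MHz.
k=3: 114.4 MHz, 140 MHz.
Within [52.4 MHz, 87.2 MHz]: 55.2 MHz, 72 MHz.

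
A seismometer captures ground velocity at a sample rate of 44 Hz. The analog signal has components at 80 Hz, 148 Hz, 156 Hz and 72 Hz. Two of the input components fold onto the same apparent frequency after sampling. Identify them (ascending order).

fs/2 = 22 Hz.
80 Hz mod fs = 36 Hz.
36 Hz > fs/2 = 22 Hz, folds to fs − 36 Hz = 8 Hz.
148 Hz mod fs = 16 Hz.
16 Hz ≤ fs/2 = 22 Hz, appears at 16 Hz.
156 Hz mod fs = 24 Hz.
24 Hz > fs/2 = 22 Hz, folds to fs − 24 Hz = 20 Hz.
72 Hz mod fs = 28 Hz.
28 Hz > fs/2 = 22 Hz, folds to fs − 28 Hz = 16 Hz.
72 Hz and 148 Hz both map to 16 Hz.

72 Hz, 148 Hz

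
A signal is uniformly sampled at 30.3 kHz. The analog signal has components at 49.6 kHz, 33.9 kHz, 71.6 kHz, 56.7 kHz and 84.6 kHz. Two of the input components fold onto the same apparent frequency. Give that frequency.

11 kHz

fs/2 = 15.15 kHz.
49.6 kHz mod fs = 19.3 kHz.
19.3 kHz > fs/2 = 15.15 kHz, folds to fs − 19.3 kHz = 11 kHz.
33.9 kHz mod fs = 3.6 kHz.
3.6 kHz ≤ fs/2 = 15.15 kHz, appears at 3.6 kHz.
71.6 kHz mod fs = 11 kHz.
11 kHz ≤ fs/2 = 15.15 kHz, appears at 11 kHz.
56.7 kHz mod fs = 26.4 kHz.
26.4 kHz > fs/2 = 15.15 kHz, folds to fs − 26.4 kHz = 3.9 kHz.
84.6 kHz mod fs = 24 kHz.
24 kHz > fs/2 = 15.15 kHz, folds to fs − 24 kHz = 6.3 kHz.
49.6 kHz and 71.6 kHz both map to 11 kHz.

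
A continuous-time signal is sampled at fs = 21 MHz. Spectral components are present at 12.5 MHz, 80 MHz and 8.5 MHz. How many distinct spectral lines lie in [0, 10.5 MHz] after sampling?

2

fs/2 = 10.5 MHz.
12.5 MHz > fs/2 = 10.5 MHz, folds to fs − 12.5 MHz = 8.5 MHz.
80 MHz mod fs = 17 MHz.
17 MHz > fs/2 = 10.5 MHz, folds to fs − 17 MHz = 4 MHz.
8.5 MHz ≤ fs/2 = 10.5 MHz, passes unchanged.
Distinct values: {4 MHz, 8.5 MHz} → 2.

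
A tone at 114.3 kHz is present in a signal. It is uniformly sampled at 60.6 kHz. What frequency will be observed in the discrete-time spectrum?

6.9 kHz

114.3 kHz mod fs = 53.7 kHz.
53.7 kHz > fs/2 = 30.3 kHz, folds to fs − 53.7 kHz = 6.9 kHz.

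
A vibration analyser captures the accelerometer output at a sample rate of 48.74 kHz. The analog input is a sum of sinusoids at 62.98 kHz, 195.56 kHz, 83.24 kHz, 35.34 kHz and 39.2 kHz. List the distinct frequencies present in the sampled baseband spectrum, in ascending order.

0.6 kHz, 9.54 kHz, 13.4 kHz, 14.24 kHz

fs/2 = 24.37 kHz.
62.98 kHz mod fs = 14.24 kHz.
14.24 kHz ≤ fs/2 = 24.37 kHz, appears at 14.24 kHz.
195.56 kHz mod fs = 0.6 kHz.
0.6 kHz ≤ fs/2 = 24.37 kHz, appears at 0.6 kHz.
83.24 kHz mod fs = 34.5 kHz.
34.5 kHz > fs/2 = 24.37 kHz, folds to fs − 34.5 kHz = 14.24 kHz.
35.34 kHz > fs/2 = 24.37 kHz, folds to fs − 35.34 kHz = 13.4 kHz.
39.2 kHz > fs/2 = 24.37 kHz, folds to fs − 39.2 kHz = 9.54 kHz.
Distinct values: {0.6 kHz, 9.54 kHz, 13.4 kHz, 14.24 kHz}.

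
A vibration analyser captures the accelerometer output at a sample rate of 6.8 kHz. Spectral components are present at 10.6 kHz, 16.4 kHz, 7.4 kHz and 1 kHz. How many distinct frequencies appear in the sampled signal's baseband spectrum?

4

fs/2 = 3.4 kHz.
10.6 kHz mod fs = 3.8 kHz.
3.8 kHz > fs/2 = 3.4 kHz, folds to fs − 3.8 kHz = 3 kHz.
16.4 kHz mod fs = 2.8 kHz.
2.8 kHz ≤ fs/2 = 3.4 kHz, appears at 2.8 kHz.
7.4 kHz mod fs = 0.6 kHz.
0.6 kHz ≤ fs/2 = 3.4 kHz, appears at 0.6 kHz.
1 kHz ≤ fs/2 = 3.4 kHz, passes unchanged.
Distinct values: {0.6 kHz, 1 kHz, 2.8 kHz, 3 kHz} → 4.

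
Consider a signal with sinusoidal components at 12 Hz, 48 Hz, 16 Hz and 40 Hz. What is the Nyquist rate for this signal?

Highest-frequency component: 48 Hz.
Nyquist rate = 2 × 48 Hz = 96 Hz.

96 Hz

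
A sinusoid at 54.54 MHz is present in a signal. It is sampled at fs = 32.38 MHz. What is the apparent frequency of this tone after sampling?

10.22 MHz

54.54 MHz mod fs = 22.16 MHz.
22.16 MHz > fs/2 = 16.19 MHz, folds to fs − 22.16 MHz = 10.22 MHz.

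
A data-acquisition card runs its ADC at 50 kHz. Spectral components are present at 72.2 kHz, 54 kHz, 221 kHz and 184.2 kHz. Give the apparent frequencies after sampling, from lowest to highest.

fs/2 = 25 kHz.
72.2 kHz mod fs = 22.2 kHz.
22.2 kHz ≤ fs/2 = 25 kHz, appears at 22.2 kHz.
54 kHz mod fs = 4 kHz.
4 kHz ≤ fs/2 = 25 kHz, appears at 4 kHz.
221 kHz mod fs = 21 kHz.
21 kHz ≤ fs/2 = 25 kHz, appears at 21 kHz.
184.2 kHz mod fs = 34.2 kHz.
34.2 kHz > fs/2 = 25 kHz, folds to fs − 34.2 kHz = 15.8 kHz.
Distinct values: {4 kHz, 15.8 kHz, 21 kHz, 22.2 kHz}.

4 kHz, 15.8 kHz, 21 kHz, 22.2 kHz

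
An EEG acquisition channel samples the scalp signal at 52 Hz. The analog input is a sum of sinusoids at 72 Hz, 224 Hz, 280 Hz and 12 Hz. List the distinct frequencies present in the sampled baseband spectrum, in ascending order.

fs/2 = 26 Hz.
72 Hz mod fs = 20 Hz.
20 Hz ≤ fs/2 = 26 Hz, appears at 20 Hz.
224 Hz mod fs = 16 Hz.
16 Hz ≤ fs/2 = 26 Hz, appears at 16 Hz.
280 Hz mod fs = 20 Hz.
20 Hz ≤ fs/2 = 26 Hz, appears at 20 Hz.
12 Hz ≤ fs/2 = 26 Hz, passes unchanged.
Distinct values: {12 Hz, 16 Hz, 20 Hz}.

12 Hz, 16 Hz, 20 Hz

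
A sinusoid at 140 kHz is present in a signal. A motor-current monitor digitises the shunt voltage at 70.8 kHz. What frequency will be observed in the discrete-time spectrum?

140 kHz mod fs = 69.2 kHz.
69.2 kHz > fs/2 = 35.4 kHz, folds to fs − 69.2 kHz = 1.6 kHz.

1.6 kHz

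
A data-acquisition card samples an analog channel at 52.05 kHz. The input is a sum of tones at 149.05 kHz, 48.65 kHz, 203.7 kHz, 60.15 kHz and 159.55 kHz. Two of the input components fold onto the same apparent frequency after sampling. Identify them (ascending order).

48.65 kHz, 159.55 kHz

fs/2 = 26.025 kHz.
149.05 kHz mod fs = 44.95 kHz.
44.95 kHz > fs/2 = 26.025 kHz, folds to fs − 44.95 kHz = 7.1 kHz.
48.65 kHz > fs/2 = 26.025 kHz, folds to fs − 48.65 kHz = 3.4 kHz.
203.7 kHz mod fs = 47.55 kHz.
47.55 kHz > fs/2 = 26.025 kHz, folds to fs − 47.55 kHz = 4.5 kHz.
60.15 kHz mod fs = 8.1 kHz.
8.1 kHz ≤ fs/2 = 26.025 kHz, appears at 8.1 kHz.
159.55 kHz mod fs = 3.4 kHz.
3.4 kHz ≤ fs/2 = 26.025 kHz, appears at 3.4 kHz.
48.65 kHz and 159.55 kHz both map to 3.4 kHz.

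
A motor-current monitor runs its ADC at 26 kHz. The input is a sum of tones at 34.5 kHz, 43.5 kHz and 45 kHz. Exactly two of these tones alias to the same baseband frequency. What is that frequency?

8.5 kHz

fs/2 = 13 kHz.
34.5 kHz mod fs = 8.5 kHz.
8.5 kHz ≤ fs/2 = 13 kHz, appears at 8.5 kHz.
43.5 kHz mod fs = 17.5 kHz.
17.5 kHz > fs/2 = 13 kHz, folds to fs − 17.5 kHz = 8.5 kHz.
45 kHz mod fs = 19 kHz.
19 kHz > fs/2 = 13 kHz, folds to fs − 19 kHz = 7 kHz.
34.5 kHz and 43.5 kHz both map to 8.5 kHz.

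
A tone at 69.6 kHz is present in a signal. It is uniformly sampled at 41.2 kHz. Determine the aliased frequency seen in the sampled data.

12.8 kHz

69.6 kHz mod fs = 28.4 kHz.
28.4 kHz > fs/2 = 20.6 kHz, folds to fs − 28.4 kHz = 12.8 kHz.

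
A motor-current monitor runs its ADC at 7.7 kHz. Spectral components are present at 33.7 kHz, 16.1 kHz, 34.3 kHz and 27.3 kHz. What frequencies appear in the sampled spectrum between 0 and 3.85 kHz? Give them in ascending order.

0.7 kHz, 2.9 kHz, 3.5 kHz

fs/2 = 3.85 kHz.
33.7 kHz mod fs = 2.9 kHz.
2.9 kHz ≤ fs/2 = 3.85 kHz, appears at 2.9 kHz.
16.1 kHz mod fs = 0.7 kHz.
0.7 kHz ≤ fs/2 = 3.85 kHz, appears at 0.7 kHz.
34.3 kHz mod fs = 3.5 kHz.
3.5 kHz ≤ fs/2 = 3.85 kHz, appears at 3.5 kHz.
27.3 kHz mod fs = 4.2 kHz.
4.2 kHz > fs/2 = 3.85 kHz, folds to fs − 4.2 kHz = 3.5 kHz.
Distinct values: {0.7 kHz, 2.9 kHz, 3.5 kHz}.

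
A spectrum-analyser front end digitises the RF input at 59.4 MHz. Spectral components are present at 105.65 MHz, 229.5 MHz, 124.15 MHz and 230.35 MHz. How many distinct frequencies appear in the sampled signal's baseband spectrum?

fs/2 = 29.7 MHz.
105.65 MHz mod fs = 46.25 MHz.
46.25 MHz > fs/2 = 29.7 MHz, folds to fs − 46.25 MHz = 13.15 MHz.
229.5 MHz mod fs = 51.3 MHz.
51.3 MHz > fs/2 = 29.7 MHz, folds to fs − 51.3 MHz = 8.1 MHz.
124.15 MHz mod fs = 5.35 MHz.
5.35 MHz ≤ fs/2 = 29.7 MHz, appears at 5.35 MHz.
230.35 MHz mod fs = 52.15 MHz.
52.15 MHz > fs/2 = 29.7 MHz, folds to fs − 52.15 MHz = 7.25 MHz.
Distinct values: {5.35 MHz, 7.25 MHz, 8.1 MHz, 13.15 MHz} → 4.

4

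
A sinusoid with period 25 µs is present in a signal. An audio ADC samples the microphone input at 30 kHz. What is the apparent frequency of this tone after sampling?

T = 25 µs → f = 1/T = 40 kHz.
40 kHz mod fs = 10 kHz.
10 kHz ≤ fs/2 = 15 kHz, appears at 10 kHz.

10 kHz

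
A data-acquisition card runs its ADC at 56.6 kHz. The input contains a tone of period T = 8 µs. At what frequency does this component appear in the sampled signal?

11.8 kHz

T = 8 µs → f = 1/T = 125 kHz.
125 kHz mod fs = 11.8 kHz.
11.8 kHz ≤ fs/2 = 28.3 kHz, appears at 11.8 kHz.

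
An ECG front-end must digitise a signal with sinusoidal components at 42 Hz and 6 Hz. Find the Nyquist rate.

84 Hz

Highest-frequency component: 42 Hz.
Nyquist rate = 2 × 42 Hz = 84 Hz.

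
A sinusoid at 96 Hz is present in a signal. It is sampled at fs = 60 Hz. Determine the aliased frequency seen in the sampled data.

24 Hz

96 Hz mod fs = 36 Hz.
36 Hz > fs/2 = 30 Hz, folds to fs − 36 Hz = 24 Hz.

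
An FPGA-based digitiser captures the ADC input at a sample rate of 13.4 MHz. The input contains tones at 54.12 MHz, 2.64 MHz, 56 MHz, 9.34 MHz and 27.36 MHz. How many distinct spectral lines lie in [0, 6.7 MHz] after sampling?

5

fs/2 = 6.7 MHz.
54.12 MHz mod fs = 0.52 MHz.
0.52 MHz ≤ fs/2 = 6.7 MHz, appears at 0.52 MHz.
2.64 MHz ≤ fs/2 = 6.7 MHz, passes unchanged.
56 MHz mod fs = 2.4 MHz.
2.4 MHz ≤ fs/2 = 6.7 MHz, appears at 2.4 MHz.
9.34 MHz > fs/2 = 6.7 MHz, folds to fs − 9.34 MHz = 4.06 MHz.
27.36 MHz mod fs = 0.56 MHz.
0.56 MHz ≤ fs/2 = 6.7 MHz, appears at 0.56 MHz.
Distinct values: {0.52 MHz, 0.56 MHz, 2.4 MHz, 2.64 MHz, 4.06 MHz} → 5.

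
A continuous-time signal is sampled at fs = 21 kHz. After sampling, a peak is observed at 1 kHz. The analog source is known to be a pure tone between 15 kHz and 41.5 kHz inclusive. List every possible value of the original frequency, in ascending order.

20 kHz, 22 kHz, 41 kHz

Frequencies that alias to 1 kHz are k·fs ± 1 kHz for integer k ≥ 0.
k=0: 1 kHz.
k=1: 20 kHz, 22 kHz.
k=2: 41 kHz, 43 kHz.
k=3: 62 kHz, 64 kHz.
Within [15 kHz, 41.5 kHz]: 20 kHz, 22 kHz, 41 kHz.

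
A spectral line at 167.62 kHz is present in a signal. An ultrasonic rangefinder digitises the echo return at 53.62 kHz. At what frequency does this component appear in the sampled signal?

167.62 kHz mod fs = 6.76 kHz.
6.76 kHz ≤ fs/2 = 26.81 kHz, appears at 6.76 kHz.

6.76 kHz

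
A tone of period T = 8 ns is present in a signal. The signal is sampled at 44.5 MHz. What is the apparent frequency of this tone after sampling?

T = 8 ns → f = 1/T = 125 MHz.
125 MHz mod fs = 36 MHz.
36 MHz > fs/2 = 22.25 MHz, folds to fs − 36 MHz = 8.5 MHz.

8.5 MHz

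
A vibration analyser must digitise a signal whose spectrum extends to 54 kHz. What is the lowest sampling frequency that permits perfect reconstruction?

Nyquist rate = 2 × 54 kHz = 108 kHz.

108 kHz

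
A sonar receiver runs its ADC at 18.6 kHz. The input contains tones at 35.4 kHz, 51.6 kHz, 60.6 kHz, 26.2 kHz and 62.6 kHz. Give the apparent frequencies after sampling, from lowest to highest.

1.8 kHz, 4.2 kHz, 4.8 kHz, 6.8 kHz, 7.6 kHz

fs/2 = 9.3 kHz.
35.4 kHz mod fs = 16.8 kHz.
16.8 kHz > fs/2 = 9.3 kHz, folds to fs − 16.8 kHz = 1.8 kHz.
51.6 kHz mod fs = 14.4 kHz.
14.4 kHz > fs/2 = 9.3 kHz, folds to fs − 14.4 kHz = 4.2 kHz.
60.6 kHz mod fs = 4.8 kHz.
4.8 kHz ≤ fs/2 = 9.3 kHz, appears at 4.8 kHz.
26.2 kHz mod fs = 7.6 kHz.
7.6 kHz ≤ fs/2 = 9.3 kHz, appears at 7.6 kHz.
62.6 kHz mod fs = 6.8 kHz.
6.8 kHz ≤ fs/2 = 9.3 kHz, appears at 6.8 kHz.
Distinct values: {1.8 kHz, 4.2 kHz, 4.8 kHz, 6.8 kHz, 7.6 kHz}.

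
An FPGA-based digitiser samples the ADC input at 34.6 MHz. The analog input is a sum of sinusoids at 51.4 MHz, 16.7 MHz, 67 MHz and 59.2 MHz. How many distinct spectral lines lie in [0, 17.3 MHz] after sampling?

4

fs/2 = 17.3 MHz.
51.4 MHz mod fs = 16.8 MHz.
16.8 MHz ≤ fs/2 = 17.3 MHz, appears at 16.8 MHz.
16.7 MHz ≤ fs/2 = 17.3 MHz, passes unchanged.
67 MHz mod fs = 32.4 MHz.
32.4 MHz > fs/2 = 17.3 MHz, folds to fs − 32.4 MHz = 2.2 MHz.
59.2 MHz mod fs = 24.6 MHz.
24.6 MHz > fs/2 = 17.3 MHz, folds to fs − 24.6 MHz = 10 MHz.
Distinct values: {2.2 MHz, 10 MHz, 16.7 MHz, 16.8 MHz} → 4.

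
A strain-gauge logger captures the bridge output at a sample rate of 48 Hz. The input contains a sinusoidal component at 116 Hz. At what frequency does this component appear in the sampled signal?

20 Hz

116 Hz mod fs = 20 Hz.
20 Hz ≤ fs/2 = 24 Hz, appears at 20 Hz.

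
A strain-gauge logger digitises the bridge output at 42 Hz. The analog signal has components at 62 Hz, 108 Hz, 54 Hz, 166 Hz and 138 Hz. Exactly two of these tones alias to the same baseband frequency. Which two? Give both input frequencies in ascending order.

54 Hz, 138 Hz

fs/2 = 21 Hz.
62 Hz mod fs = 20 Hz.
20 Hz ≤ fs/2 = 21 Hz, appears at 20 Hz.
108 Hz mod fs = 24 Hz.
24 Hz > fs/2 = 21 Hz, folds to fs − 24 Hz = 18 Hz.
54 Hz mod fs = 12 Hz.
12 Hz ≤ fs/2 = 21 Hz, appears at 12 Hz.
166 Hz mod fs = 40 Hz.
40 Hz > fs/2 = 21 Hz, folds to fs − 40 Hz = 2 Hz.
138 Hz mod fs = 12 Hz.
12 Hz ≤ fs/2 = 21 Hz, appears at 12 Hz.
54 Hz and 138 Hz both map to 12 Hz.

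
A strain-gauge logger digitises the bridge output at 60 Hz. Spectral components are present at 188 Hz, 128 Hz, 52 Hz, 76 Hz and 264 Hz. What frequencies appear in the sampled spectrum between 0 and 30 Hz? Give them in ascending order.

fs/2 = 30 Hz.
188 Hz mod fs = 8 Hz.
8 Hz ≤ fs/2 = 30 Hz, appears at 8 Hz.
128 Hz mod fs = 8 Hz.
8 Hz ≤ fs/2 = 30 Hz, appears at 8 Hz.
52 Hz > fs/2 = 30 Hz, folds to fs − 52 Hz = 8 Hz.
76 Hz mod fs = 16 Hz.
16 Hz ≤ fs/2 = 30 Hz, appears at 16 Hz.
264 Hz mod fs = 24 Hz.
24 Hz ≤ fs/2 = 30 Hz, appears at 24 Hz.
Distinct values: {8 Hz, 16 Hz, 24 Hz}.

8 Hz, 16 Hz, 24 Hz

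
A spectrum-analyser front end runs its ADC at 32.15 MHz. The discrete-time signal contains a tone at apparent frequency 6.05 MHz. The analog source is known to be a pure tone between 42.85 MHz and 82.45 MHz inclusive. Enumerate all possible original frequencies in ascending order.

58.25 MHz, 70.35 MHz

Frequencies that alias to 6.05 MHz are k·fs ± 6.05 MHz for integer k ≥ 0.
k=0: 6.05 MHz.
k=1: 26.1 MHz, 38.2 MHz.
k=2: 58.25 MHz, 70.35 MHz.
k=3: 90.4 MHz, 102.5 MHz.
Within [42.85 MHz, 82.45 MHz]: 58.25 MHz, 70.35 MHz.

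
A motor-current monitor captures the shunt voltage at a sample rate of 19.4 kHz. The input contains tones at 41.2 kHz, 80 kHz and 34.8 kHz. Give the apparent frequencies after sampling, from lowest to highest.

2.4 kHz, 4 kHz

fs/2 = 9.7 kHz.
41.2 kHz mod fs = 2.4 kHz.
2.4 kHz ≤ fs/2 = 9.7 kHz, appears at 2.4 kHz.
80 kHz mod fs = 2.4 kHz.
2.4 kHz ≤ fs/2 = 9.7 kHz, appears at 2.4 kHz.
34.8 kHz mod fs = 15.4 kHz.
15.4 kHz > fs/2 = 9.7 kHz, folds to fs − 15.4 kHz = 4 kHz.
Distinct values: {2.4 kHz, 4 kHz}.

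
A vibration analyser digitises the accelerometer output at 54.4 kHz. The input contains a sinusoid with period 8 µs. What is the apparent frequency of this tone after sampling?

T = 8 µs → f = 1/T = 125 kHz.
125 kHz mod fs = 16.2 kHz.
16.2 kHz ≤ fs/2 = 27.2 kHz, appears at 16.2 kHz.

16.2 kHz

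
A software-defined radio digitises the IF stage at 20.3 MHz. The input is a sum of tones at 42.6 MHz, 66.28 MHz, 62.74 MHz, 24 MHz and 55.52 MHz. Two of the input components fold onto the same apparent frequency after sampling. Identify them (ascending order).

55.52 MHz, 66.28 MHz

fs/2 = 10.15 MHz.
42.6 MHz mod fs = 2 MHz.
2 MHz ≤ fs/2 = 10.15 MHz, appears at 2 MHz.
66.28 MHz mod fs = 5.38 MHz.
5.38 MHz ≤ fs/2 = 10.15 MHz, appears at 5.38 MHz.
62.74 MHz mod fs = 1.84 MHz.
1.84 MHz ≤ fs/2 = 10.15 MHz, appears at 1.84 MHz.
24 MHz mod fs = 3.7 MHz.
3.7 MHz ≤ fs/2 = 10.15 MHz, appears at 3.7 MHz.
55.52 MHz mod fs = 14.92 MHz.
14.92 MHz > fs/2 = 10.15 MHz, folds to fs − 14.92 MHz = 5.38 MHz.
55.52 MHz and 66.28 MHz both map to 5.38 MHz.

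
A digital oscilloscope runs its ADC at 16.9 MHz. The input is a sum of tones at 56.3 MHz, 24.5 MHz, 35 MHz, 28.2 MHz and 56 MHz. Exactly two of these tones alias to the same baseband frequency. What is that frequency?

fs/2 = 8.45 MHz.
56.3 MHz mod fs = 5.6 MHz.
5.6 MHz ≤ fs/2 = 8.45 MHz, appears at 5.6 MHz.
24.5 MHz mod fs = 7.6 MHz.
7.6 MHz ≤ fs/2 = 8.45 MHz, appears at 7.6 MHz.
35 MHz mod fs = 1.2 MHz.
1.2 MHz ≤ fs/2 = 8.45 MHz, appears at 1.2 MHz.
28.2 MHz mod fs = 11.3 MHz.
11.3 MHz > fs/2 = 8.45 MHz, folds to fs − 11.3 MHz = 5.6 MHz.
56 MHz mod fs = 5.3 MHz.
5.3 MHz ≤ fs/2 = 8.45 MHz, appears at 5.3 MHz.
28.2 MHz and 56.3 MHz both map to 5.6 MHz.

5.6 MHz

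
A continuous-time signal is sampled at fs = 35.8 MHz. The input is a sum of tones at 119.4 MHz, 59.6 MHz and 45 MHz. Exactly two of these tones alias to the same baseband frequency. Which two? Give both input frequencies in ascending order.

fs/2 = 17.9 MHz.
119.4 MHz mod fs = 12 MHz.
12 MHz ≤ fs/2 = 17.9 MHz, appears at 12 MHz.
59.6 MHz mod fs = 23.8 MHz.
23.8 MHz > fs/2 = 17.9 MHz, folds to fs − 23.8 MHz = 12 MHz.
45 MHz mod fs = 9.2 MHz.
9.2 MHz ≤ fs/2 = 17.9 MHz, appears at 9.2 MHz.
59.6 MHz and 119.4 MHz both map to 12 MHz.

59.6 MHz, 119.4 MHz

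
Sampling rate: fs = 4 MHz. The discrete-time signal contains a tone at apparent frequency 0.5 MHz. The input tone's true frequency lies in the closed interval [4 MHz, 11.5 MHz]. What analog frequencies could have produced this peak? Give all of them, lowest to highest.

4.5 MHz, 7.5 MHz, 8.5 MHz, 11.5 MHz

Frequencies that alias to 0.5 MHz are k·fs ± 0.5 MHz for integer k ≥ 0.
k=0: 0.5 MHz.
k=1: 3.5 MHz, 4.5 MHz.
k=2: 7.5 MHz, 8.5 MHz.
k=3: 11.5 MHz, 12.5 MHz.
k=4: 15.5 MHz, 16.5 MHz.
Within [4 MHz, 11.5 MHz]: 4.5 MHz, 7.5 MHz, 8.5 MHz, 11.5 MHz.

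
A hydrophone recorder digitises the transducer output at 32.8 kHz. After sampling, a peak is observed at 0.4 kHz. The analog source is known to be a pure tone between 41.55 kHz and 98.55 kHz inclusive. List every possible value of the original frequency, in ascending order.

Frequencies that alias to 0.4 kHz are k·fs ± 0.4 kHz for integer k ≥ 0.
k=0: 0.4 kHz.
k=1: 32.4 kHz, 33.2 kHz.
k=2: 65.2 kHz, 66 kHz.
k=3: 98 kHz, 98.8 kHz.
k=4: 130.8 kHz, 131.6 kHz.
Within [41.55 kHz, 98.55 kHz]: 65.2 kHz, 66 kHz, 98 kHz.

65.2 kHz, 66 kHz, 98 kHz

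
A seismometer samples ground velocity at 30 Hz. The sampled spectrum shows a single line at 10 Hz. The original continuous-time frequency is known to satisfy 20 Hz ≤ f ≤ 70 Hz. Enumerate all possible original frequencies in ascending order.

20 Hz, 40 Hz, 50 Hz, 70 Hz

Frequencies that alias to 10 Hz are k·fs ± 10 Hz for integer k ≥ 0.
k=0: 10 Hz.
k=1: 20 Hz, 40 Hz.
k=2: 50 Hz, 70 Hz.
k=3: 80 Hz, 100 Hz.
Within [20 Hz, 70 Hz]: 20 Hz, 40 Hz, 50 Hz, 70 Hz.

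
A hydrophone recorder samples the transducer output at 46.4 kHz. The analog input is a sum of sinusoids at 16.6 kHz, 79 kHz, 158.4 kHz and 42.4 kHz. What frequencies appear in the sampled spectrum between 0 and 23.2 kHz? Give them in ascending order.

4 kHz, 13.8 kHz, 16.6 kHz, 19.2 kHz

fs/2 = 23.2 kHz.
16.6 kHz ≤ fs/2 = 23.2 kHz, passes unchanged.
79 kHz mod fs = 32.6 kHz.
32.6 kHz > fs/2 = 23.2 kHz, folds to fs − 32.6 kHz = 13.8 kHz.
158.4 kHz mod fs = 19.2 kHz.
19.2 kHz ≤ fs/2 = 23.2 kHz, appears at 19.2 kHz.
42.4 kHz > fs/2 = 23.2 kHz, folds to fs − 42.4 kHz = 4 kHz.
Distinct values: {4 kHz, 13.8 kHz, 16.6 kHz, 19.2 kHz}.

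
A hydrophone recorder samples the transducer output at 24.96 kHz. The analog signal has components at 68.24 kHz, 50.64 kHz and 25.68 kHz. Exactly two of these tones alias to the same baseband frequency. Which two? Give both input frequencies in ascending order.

fs/2 = 12.48 kHz.
68.24 kHz mod fs = 18.32 kHz.
18.32 kHz > fs/2 = 12.48 kHz, folds to fs − 18.32 kHz = 6.64 kHz.
50.64 kHz mod fs = 0.72 kHz.
0.72 kHz ≤ fs/2 = 12.48 kHz, appears at 0.72 kHz.
25.68 kHz mod fs = 0.72 kHz.
0.72 kHz ≤ fs/2 = 12.48 kHz, appears at 0.72 kHz.
25.68 kHz and 50.64 kHz both map to 0.72 kHz.

25.68 kHz, 50.64 kHz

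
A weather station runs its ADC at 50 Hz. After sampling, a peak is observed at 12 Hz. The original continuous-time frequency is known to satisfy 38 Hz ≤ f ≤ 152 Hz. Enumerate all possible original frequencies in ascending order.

38 Hz, 62 Hz, 88 Hz, 112 Hz, 138 Hz

Frequencies that alias to 12 Hz are k·fs ± 12 Hz for integer k ≥ 0.
k=0: 12 Hz.
k=1: 38 Hz, 62 Hz.
k=2: 88 Hz, 112 Hz.
k=3: 138 Hz, 162 Hz.
k=4: 188 Hz, 212 Hz.
Within [38 Hz, 152 Hz]: 38 Hz, 62 Hz, 88 Hz, 112 Hz, 138 Hz.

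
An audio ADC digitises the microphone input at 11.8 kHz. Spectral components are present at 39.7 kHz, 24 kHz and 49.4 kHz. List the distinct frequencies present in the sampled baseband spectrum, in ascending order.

fs/2 = 5.9 kHz.
39.7 kHz mod fs = 4.3 kHz.
4.3 kHz ≤ fs/2 = 5.9 kHz, appears at 4.3 kHz.
24 kHz mod fs = 0.4 kHz.
0.4 kHz ≤ fs/2 = 5.9 kHz, appears at 0.4 kHz.
49.4 kHz mod fs = 2.2 kHz.
2.2 kHz ≤ fs/2 = 5.9 kHz, appears at 2.2 kHz.
Distinct values: {0.4 kHz, 2.2 kHz, 4.3 kHz}.

0.4 kHz, 2.2 kHz, 4.3 kHz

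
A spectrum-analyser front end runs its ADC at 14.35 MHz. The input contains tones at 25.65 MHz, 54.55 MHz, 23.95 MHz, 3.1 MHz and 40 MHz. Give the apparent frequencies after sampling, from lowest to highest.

2.85 MHz, 3.05 MHz, 3.1 MHz, 4.75 MHz

fs/2 = 7.175 MHz.
25.65 MHz mod fs = 11.3 MHz.
11.3 MHz > fs/2 = 7.175 MHz, folds to fs − 11.3 MHz = 3.05 MHz.
54.55 MHz mod fs = 11.5 MHz.
11.5 MHz > fs/2 = 7.175 MHz, folds to fs − 11.5 MHz = 2.85 MHz.
23.95 MHz mod fs = 9.6 MHz.
9.6 MHz > fs/2 = 7.175 MHz, folds to fs − 9.6 MHz = 4.75 MHz.
3.1 MHz ≤ fs/2 = 7.175 MHz, passes unchanged.
40 MHz mod fs = 11.3 MHz.
11.3 MHz > fs/2 = 7.175 MHz, folds to fs − 11.3 MHz = 3.05 MHz.
Distinct values: {2.85 MHz, 3.05 MHz, 3.1 MHz, 4.75 MHz}.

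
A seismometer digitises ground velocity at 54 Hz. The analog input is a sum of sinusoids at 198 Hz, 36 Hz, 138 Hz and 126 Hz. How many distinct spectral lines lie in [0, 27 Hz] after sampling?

2

fs/2 = 27 Hz.
198 Hz mod fs = 36 Hz.
36 Hz > fs/2 = 27 Hz, folds to fs − 36 Hz = 18 Hz.
36 Hz > fs/2 = 27 Hz, folds to fs − 36 Hz = 18 Hz.
138 Hz mod fs = 30 Hz.
30 Hz > fs/2 = 27 Hz, folds to fs − 30 Hz = 24 Hz.
126 Hz mod fs = 18 Hz.
18 Hz ≤ fs/2 = 27 Hz, appears at 18 Hz.
Distinct values: {18 Hz, 24 Hz} → 2.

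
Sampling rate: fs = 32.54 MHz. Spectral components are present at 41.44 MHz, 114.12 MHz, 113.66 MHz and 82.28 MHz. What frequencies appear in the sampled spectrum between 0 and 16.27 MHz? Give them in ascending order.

fs/2 = 16.27 MHz.
41.44 MHz mod fs = 8.9 MHz.
8.9 MHz ≤ fs/2 = 16.27 MHz, appears at 8.9 MHz.
114.12 MHz mod fs = 16.5 MHz.
16.5 MHz > fs/2 = 16.27 MHz, folds to fs − 16.5 MHz = 16.04 MHz.
113.66 MHz mod fs = 16.04 MHz.
16.04 MHz ≤ fs/2 = 16.27 MHz, appears at 16.04 MHz.
82.28 MHz mod fs = 17.2 MHz.
17.2 MHz > fs/2 = 16.27 MHz, folds to fs − 17.2 MHz = 15.34 MHz.
Distinct values: {8.9 MHz, 15.34 MHz, 16.04 MHz}.

8.9 MHz, 15.34 MHz, 16.04 MHz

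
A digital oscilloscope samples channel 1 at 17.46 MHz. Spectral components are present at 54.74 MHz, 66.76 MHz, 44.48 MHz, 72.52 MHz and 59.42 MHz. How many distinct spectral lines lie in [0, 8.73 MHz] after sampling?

5

fs/2 = 8.73 MHz.
54.74 MHz mod fs = 2.36 MHz.
2.36 MHz ≤ fs/2 = 8.73 MHz, appears at 2.36 MHz.
66.76 MHz mod fs = 14.38 MHz.
14.38 MHz > fs/2 = 8.73 MHz, folds to fs − 14.38 MHz = 3.08 MHz.
44.48 MHz mod fs = 9.56 MHz.
9.56 MHz > fs/2 = 8.73 MHz, folds to fs − 9.56 MHz = 7.9 MHz.
72.52 MHz mod fs = 2.68 MHz.
2.68 MHz ≤ fs/2 = 8.73 MHz, appears at 2.68 MHz.
59.42 MHz mod fs = 7.04 MHz.
7.04 MHz ≤ fs/2 = 8.73 MHz, appears at 7.04 MHz.
Distinct values: {2.36 MHz, 2.68 MHz, 3.08 MHz, 7.04 MHz, 7.9 MHz} → 5.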